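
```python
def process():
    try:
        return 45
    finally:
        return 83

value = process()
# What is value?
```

Step-by-step execution trace:
1. `process()` enters try: `return 45` sets pending return value 45.
2. Before returning, `finally: return 83` runs and overrides the pending return.
3. process() returns 83 → value = 83.
Result: 83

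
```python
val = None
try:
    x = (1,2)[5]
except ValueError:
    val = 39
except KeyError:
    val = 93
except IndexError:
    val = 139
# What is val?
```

Step-by-step execution trace:
1. `x = (1,2)[5]` raises IndexError.
2. `except ValueError` does not match IndexError; skipped.
3. `except KeyError` does not match IndexError; skipped.
4. `except IndexError` matches → val = 139.
Result: 139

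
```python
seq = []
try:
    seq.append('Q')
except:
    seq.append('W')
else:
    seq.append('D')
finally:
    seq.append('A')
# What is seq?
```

Step-by-step execution trace:
1. try: `seq.append('Q')` → seq = ['Q']. No exception raised.
2. `except` is skipped.
3. `else` runs: `seq.append('D')` → seq = ['Q', 'D'].
4. `finally` always runs: `seq.append('A')` → seq = ['Q', 'D', 'A'].
Result: ['Q', 'D', 'A']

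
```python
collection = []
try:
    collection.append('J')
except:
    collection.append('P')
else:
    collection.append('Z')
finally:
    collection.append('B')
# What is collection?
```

Step-by-step execution trace:
1. try: `collection.append('J')` → collection = ['J']. No exception raised.
2. `except` is skipped.
3. `else` runs: `collection.append('Z')` → collection = ['J', 'Z'].
4. `finally` always runs: `collection.append('B')` → collection = ['J', 'Z', 'B'].
Result: ['J', 'Z', 'B']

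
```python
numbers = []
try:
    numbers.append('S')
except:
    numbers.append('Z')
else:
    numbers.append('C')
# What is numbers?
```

Step-by-step execution trace:
1. try: `numbers.append('S')` → numbers = ['S']. No exception raised.
2. `except` is skipped.
3. `else` runs (try completed without exception): `numbers.append('C')` → numbers = ['S', 'C'].
Result: ['S', 'C']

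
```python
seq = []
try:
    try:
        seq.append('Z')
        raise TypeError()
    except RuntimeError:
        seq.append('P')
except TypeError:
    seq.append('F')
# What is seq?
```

Step-by-step execution trace:
1. Inner try: `seq.append('Z')` → seq = ['Z'].
2. `raise TypeError()` raises TypeError.
3. Inner `except RuntimeError` does not match TypeError; exception propagates to outer try.
4. Outer `except TypeError` matches → `seq.append('F')` → seq = ['Z', 'F'].
Result: ['Z', 'F']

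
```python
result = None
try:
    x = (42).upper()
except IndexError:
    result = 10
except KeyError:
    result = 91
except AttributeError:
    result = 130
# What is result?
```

Step-by-step execution trace:
1. `x = (42).upper()` raises AttributeError.
2. `except IndexError` does not match AttributeError; skipped.
3. `except KeyError` does not match AttributeError; skipped.
4. `except AttributeError` matches → result = 130.
Result: 130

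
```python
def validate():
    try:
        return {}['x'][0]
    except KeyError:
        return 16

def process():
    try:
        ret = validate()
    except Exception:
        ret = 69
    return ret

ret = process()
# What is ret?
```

Step-by-step execution trace:
1. `process()` calls `validate()`.
2. In validate: `{}['x'][0]` raises KeyError; `except KeyError` catches it → returns 16.
3. In process: `ret = validate()` → ret = 16. No exception reaches process.
4. `except Exception` is skipped; process returns 16.
5. ret = 16.
Result: 16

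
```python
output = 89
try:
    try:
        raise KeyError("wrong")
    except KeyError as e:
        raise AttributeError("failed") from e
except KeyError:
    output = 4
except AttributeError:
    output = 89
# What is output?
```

Step-by-step execution trace:
1. Inner try raises KeyError; inner `except KeyError as e` catches it.
2. `raise AttributeError(...) from e` raises AttributeError (KeyError is attached as __cause__, but only AttributeError is active).
3. Outer `except KeyError` does not match AttributeError; skipped.
4. Outer `except AttributeError` matches → output = 89.
Result: 89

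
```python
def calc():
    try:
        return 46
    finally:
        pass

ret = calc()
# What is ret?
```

Step-by-step execution trace:
1. `calc()` enters try: `return 46` sets pending return value 46.
2. Before returning, `finally: pass` runs (no effect).
3. calc() returns 46 → ret = 46.
Result: 46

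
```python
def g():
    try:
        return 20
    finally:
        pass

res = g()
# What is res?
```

Step-by-step execution trace:
1. `g()` enters try: `return 20` sets pending return value 20.
2. Before returning, `finally: pass` runs (no effect).
3. g() returns 20 → res = 20.
Result: 20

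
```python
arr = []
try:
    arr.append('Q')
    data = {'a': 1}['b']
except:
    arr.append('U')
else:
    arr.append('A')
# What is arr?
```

Step-by-step execution trace:
1. try: `arr.append('Q')` → arr = ['Q'].
2. `data = {'a': 1}['b']` raises KeyError.
3. bare `except` matches → `arr.append('U')` → arr = ['Q', 'U'].
4. `else` is skipped (an exception was raised).
Result: ['Q', 'U']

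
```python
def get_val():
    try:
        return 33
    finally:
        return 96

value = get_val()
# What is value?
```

Step-by-step execution trace:
1. `get_val()` enters try: `return 33` sets pending return value 33.
2. Before returning, `finally: return 96` runs and overrides the pending return.
3. get_val() returns 96 → value = 96.
Result: 96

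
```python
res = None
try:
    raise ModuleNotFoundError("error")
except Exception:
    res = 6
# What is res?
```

Step-by-step execution trace:
1. `raise ModuleNotFoundError(...)` raises ModuleNotFoundError.
2. `except Exception` matches (ModuleNotFoundError is a subclass of Exception) → res = 6.
Result: 6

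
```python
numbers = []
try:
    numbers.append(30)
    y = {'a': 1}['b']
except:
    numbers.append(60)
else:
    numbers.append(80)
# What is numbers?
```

Step-by-step execution trace:
1. try: `numbers.append(30)` → numbers = [30].
2. `y = {'a': 1}['b']` raises KeyError.
3. bare `except` matches → `numbers.append(60)` → numbers = [30, 60].
4. `else` is skipped (an exception was raised).
Result: [30, 60]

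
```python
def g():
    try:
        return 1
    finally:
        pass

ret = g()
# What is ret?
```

Step-by-step execution trace:
1. `g()` enters try: `return 1` sets pending return value 1.
2. Before returning, `finally: pass` runs (no effect).
3. g() returns 1 → ret = 1.
Result: 1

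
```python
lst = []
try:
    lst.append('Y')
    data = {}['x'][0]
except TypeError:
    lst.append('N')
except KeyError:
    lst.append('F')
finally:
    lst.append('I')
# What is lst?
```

Step-by-step execution trace:
1. try: `lst.append('Y')` → lst = ['Y'].
2. `data = {}['x'][0]` raises KeyError.
3. `except TypeError` does not match KeyError; skipped.
4. `except KeyError` matches → `lst.append('F')` → lst = ['Y', 'F'].
5. finally always runs: `lst.append('I')` → lst = ['Y', 'F', 'I'].
Result: ['Y', 'F', 'I']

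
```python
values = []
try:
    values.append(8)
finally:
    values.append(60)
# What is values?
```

Step-by-step execution trace:
1. try: `values.append(8)` → values = [8].
2. The try body completes without raising.
3. finally always runs: `values.append(60)` → values = [8, 60].
Result: [8, 60]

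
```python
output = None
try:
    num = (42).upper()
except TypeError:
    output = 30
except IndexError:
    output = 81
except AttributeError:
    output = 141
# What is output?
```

Step-by-step execution trace:
1. `num = (42).upper()` raises AttributeError.
2. `except TypeError` does not match AttributeError; skipped.
3. `except IndexError` does not match AttributeError; skipped.
4. `except AttributeError` matches → output = 141.
Result: 141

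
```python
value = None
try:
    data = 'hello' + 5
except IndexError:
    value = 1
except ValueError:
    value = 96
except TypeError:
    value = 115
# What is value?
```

Step-by-step execution trace:
1. `data = 'hello' + 5` raises TypeError.
2. `except IndexError` does not match TypeError; skipped.
3. `except ValueError` does not match TypeError; skipped.
4. `except TypeError` matches → value = 115.
Result: 115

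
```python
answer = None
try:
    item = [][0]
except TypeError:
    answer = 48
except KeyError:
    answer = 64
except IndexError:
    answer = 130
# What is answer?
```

Step-by-step execution trace:
1. `item = [][0]` raises IndexError.
2. `except TypeError` does not match IndexError; skipped.
3. `except KeyError` does not match IndexError; skipped.
4. `except IndexError` matches → answer = 130.
Result: 130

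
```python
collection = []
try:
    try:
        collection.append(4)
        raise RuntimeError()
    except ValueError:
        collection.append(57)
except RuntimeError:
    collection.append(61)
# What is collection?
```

Step-by-step execution trace:
1. Inner try: `collection.append(4)` → collection = [4].
2. `raise RuntimeError()` raises RuntimeError.
3. Inner `except ValueError` does not match RuntimeError; exception propagates to outer try.
4. Outer `except RuntimeError` matches → `collection.append(61)` → collection = [4, 61].
Result: [4, 61]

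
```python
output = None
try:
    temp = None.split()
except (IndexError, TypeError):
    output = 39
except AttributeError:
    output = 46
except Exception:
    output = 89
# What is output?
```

Step-by-step execution trace:
1. `temp = None.split()` raises AttributeError.
2. `except (IndexError, TypeError)` does not match AttributeError; skipped.
3. `except AttributeError` matches (exact type match) → output = 46.
4. `except Exception` is not reached.
Result: 46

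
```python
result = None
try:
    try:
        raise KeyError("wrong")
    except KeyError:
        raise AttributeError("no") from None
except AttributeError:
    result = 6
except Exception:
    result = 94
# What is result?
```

Step-by-step execution trace:
1. Inner try raises KeyError; inner `except KeyError` catches it.
2. `raise AttributeError(...) from None` raises AttributeError (from None suppresses __context__, but the active exception is still AttributeError).
3. Outer `except AttributeError` matches → result = 6.
4. `except Exception` is not reached.
Result: 6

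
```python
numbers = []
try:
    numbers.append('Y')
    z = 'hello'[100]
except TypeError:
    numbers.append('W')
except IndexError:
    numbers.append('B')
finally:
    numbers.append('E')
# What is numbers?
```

Step-by-step execution trace:
1. try: `numbers.append('Y')` → numbers = ['Y'].
2. `z = 'hello'[100]` raises IndexError.
3. `except TypeError` does not match IndexError; skipped.
4. `except IndexError` matches → `numbers.append('B')` → numbers = ['Y', 'B'].
5. finally always runs: `numbers.append('E')` → numbers = ['Y', 'B', 'E'].
Result: ['Y', 'B', 'E']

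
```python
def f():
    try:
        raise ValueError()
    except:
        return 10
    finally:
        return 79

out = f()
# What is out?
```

Step-by-step execution trace:
1. `f()` enters try: `raise ValueError()` raises ValueError.
2. bare `except` matches → `return 10` sets pending return value 10.
3. Before returning, `finally: return 79` runs and overrides the pending return.
4. f() returns 79 → out = 79.
Result: 79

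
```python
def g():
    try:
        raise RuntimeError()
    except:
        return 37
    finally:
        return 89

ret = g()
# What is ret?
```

Step-by-step execution trace:
1. `g()` enters try: `raise RuntimeError()` raises RuntimeError.
2. bare `except` matches → `return 37` sets pending return value 37.
3. Before returning, `finally: return 89` runs and overrides the pending return.
4. g() returns 89 → ret = 89.
Result: 89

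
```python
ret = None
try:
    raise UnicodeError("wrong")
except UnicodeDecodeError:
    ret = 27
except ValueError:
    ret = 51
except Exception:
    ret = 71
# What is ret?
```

Step-by-step execution trace:
1. `raise UnicodeError(...)` raises UnicodeError.
2. `except UnicodeDecodeError` does not match (UnicodeError is not a subclass of UnicodeDecodeError); skipped.
3. `except ValueError` matches (UnicodeError is a subclass of ValueError) → ret = 51.
4. `except Exception` is not reached.
Result: 51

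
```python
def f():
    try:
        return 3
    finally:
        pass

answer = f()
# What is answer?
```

Step-by-step execution trace:
1. `f()` enters try: `return 3` sets pending return value 3.
2. Before returning, `finally: pass` runs (no effect).
3. f() returns 3 → answer = 3.
Result: 3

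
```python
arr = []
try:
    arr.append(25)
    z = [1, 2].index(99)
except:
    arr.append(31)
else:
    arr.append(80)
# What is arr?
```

Step-by-step execution trace:
1. try: `arr.append(25)` → arr = [25].
2. `z = [1, 2].index(99)` raises ValueError.
3. bare `except` matches → `arr.append(31)` → arr = [25, 31].
4. `else` is skipped (an exception was raised).
Result: [25, 31]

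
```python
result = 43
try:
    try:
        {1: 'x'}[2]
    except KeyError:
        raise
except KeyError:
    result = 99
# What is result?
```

Step-by-step execution trace:
1. Inner try: `{1: 'x'}[2]` raises KeyError.
2. Inner `except KeyError` matches; bare `raise` re-raises the same KeyError.
3. Outer `except KeyError` matches → result = 99.
Result: 99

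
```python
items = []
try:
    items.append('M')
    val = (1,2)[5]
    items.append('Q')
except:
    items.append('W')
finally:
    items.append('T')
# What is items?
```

Step-by-step execution trace:
1. try: `items.append('M')` → items = ['M'].
2. `val = (1,2)[5]` raises IndexError; `items.append('Q')` is not reached.
3. bare `except` matches → `items.append('W')` → items = ['M', 'W'].
4. finally always runs: `items.append('T')` → items = ['M', 'W', 'T'].
Result: ['M', 'W', 'T']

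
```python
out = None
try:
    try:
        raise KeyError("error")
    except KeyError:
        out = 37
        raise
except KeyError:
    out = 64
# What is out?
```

Step-by-step execution trace:
1. Inner try: `raise KeyError("error")` raises KeyError.
2. Inner `except KeyError` matches → out = 37.
3. bare `raise` re-raises the same KeyError.
4. Outer `except KeyError` matches → out = 64.
Result: 64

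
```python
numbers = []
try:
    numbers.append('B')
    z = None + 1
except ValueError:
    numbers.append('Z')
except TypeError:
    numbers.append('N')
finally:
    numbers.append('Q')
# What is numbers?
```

Step-by-step execution trace:
1. try: `numbers.append('B')` → numbers = ['B'].
2. `z = None + 1` raises TypeError.
3. `except ValueError` does not match TypeError; skipped.
4. `except TypeError` matches → `numbers.append('N')` → numbers = ['B', 'N'].
5. finally always runs: `numbers.append('Q')` → numbers = ['B', 'N', 'Q'].
Result: ['B', 'N', 'Q']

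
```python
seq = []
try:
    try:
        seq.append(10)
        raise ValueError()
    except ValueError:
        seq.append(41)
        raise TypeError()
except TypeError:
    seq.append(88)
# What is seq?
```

Step-by-step execution trace:
1. Inner try: `seq.append(10)` → seq = [10].
2. `raise ValueError()` raises ValueError.
3. Inner `except ValueError` matches → `seq.append(41)` → seq = [10, 41].
4. `raise TypeError()` raises TypeError; propagates to outer try.
5. Outer `except TypeError` matches → `seq.append(88)` → seq = [10, 41, 88].
Result: [10, 41, 88]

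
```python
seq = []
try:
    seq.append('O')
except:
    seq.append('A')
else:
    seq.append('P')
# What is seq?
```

Step-by-step execution trace:
1. try: `seq.append('O')` → seq = ['O']. No exception raised.
2. `except` is skipped.
3. `else` runs (try completed without exception): `seq.append('P')` → seq = ['O', 'P'].
Result: ['O', 'P']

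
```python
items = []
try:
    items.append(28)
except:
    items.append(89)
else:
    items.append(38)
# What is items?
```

Step-by-step execution trace:
1. try: `items.append(28)` → items = [28]. No exception raised.
2. `except` is skipped.
3. `else` runs (try completed without exception): `items.append(38)` → items = [28, 38].
Result: [28, 38]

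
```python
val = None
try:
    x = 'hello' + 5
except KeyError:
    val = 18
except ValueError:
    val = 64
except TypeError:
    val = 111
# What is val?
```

Step-by-step execution trace:
1. `x = 'hello' + 5` raises TypeError.
2. `except KeyError` does not match TypeError; skipped.
3. `except ValueError` does not match TypeError; skipped.
4. `except TypeError` matches → val = 111.
Result: 111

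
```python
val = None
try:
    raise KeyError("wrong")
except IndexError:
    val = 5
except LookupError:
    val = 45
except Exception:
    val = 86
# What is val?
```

Step-by-step execution trace:
1. `raise KeyError(...)` raises KeyError.
2. `except IndexError` does not match (KeyError is not a subclass of IndexError); skipped.
3. `except LookupError` matches (KeyError is a subclass of LookupError) → val = 45.
4. `except Exception` is not reached.
Result: 45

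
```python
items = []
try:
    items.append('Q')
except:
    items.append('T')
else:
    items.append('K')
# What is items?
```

Step-by-step execution trace:
1. try: `items.append('Q')` → items = ['Q']. No exception raised.
2. `except` is skipped.
3. `else` runs (try completed without exception): `items.append('K')` → items = ['Q', 'K'].
Result: ['Q', 'K']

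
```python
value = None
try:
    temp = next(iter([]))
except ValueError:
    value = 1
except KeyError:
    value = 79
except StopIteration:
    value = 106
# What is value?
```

Step-by-step execution trace:
1. `temp = next(iter([]))` raises StopIteration.
2. `except ValueError` does not match StopIteration; skipped.
3. `except KeyError` does not match StopIteration; skipped.
4. `except StopIteration` matches → value = 106.
Result: 106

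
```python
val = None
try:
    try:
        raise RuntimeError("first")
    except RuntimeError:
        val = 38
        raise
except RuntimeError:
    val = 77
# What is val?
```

Step-by-step execution trace:
1. Inner try: `raise RuntimeError("first")` raises RuntimeError.
2. Inner `except RuntimeError` matches → val = 38.
3. bare `raise` re-raises the same RuntimeError.
4. Outer `except RuntimeError` matches → val = 77.
Result: 77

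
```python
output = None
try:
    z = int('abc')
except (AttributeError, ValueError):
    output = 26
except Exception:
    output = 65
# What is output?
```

Step-by-step execution trace:
1. `z = int('abc')` raises ValueError.
2. `except (AttributeError, ValueError)` matches (ValueError is in the tuple) → output = 26.
3. `except Exception` is not reached.
Result: 26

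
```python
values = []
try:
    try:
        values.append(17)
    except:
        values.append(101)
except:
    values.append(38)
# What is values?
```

Step-by-step execution trace:
1. Inner try: `values.append(17)` → values = [17]. No exception raised.
2. Inner `except` is skipped.
3. Inner try completes normally; outer `except` is skipped.
Result: [17]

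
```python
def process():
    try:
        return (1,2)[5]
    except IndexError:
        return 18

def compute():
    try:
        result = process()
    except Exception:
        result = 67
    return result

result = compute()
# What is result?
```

Step-by-step execution trace:
1. `compute()` calls `process()`.
2. In process: `(1,2)[5]` raises IndexError; `except IndexError` catches it → returns 18.
3. In compute: `result = process()` → result = 18. No exception reaches compute.
4. `except Exception` is skipped; compute returns 18.
5. result = 18.
Result: 18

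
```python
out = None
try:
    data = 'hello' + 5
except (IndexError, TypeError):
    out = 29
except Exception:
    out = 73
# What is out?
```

Step-by-step execution trace:
1. `data = 'hello' + 5` raises TypeError.
2. `except (IndexError, TypeError)` matches (TypeError is in the tuple) → out = 29.
3. `except Exception` is not reached.
Result: 29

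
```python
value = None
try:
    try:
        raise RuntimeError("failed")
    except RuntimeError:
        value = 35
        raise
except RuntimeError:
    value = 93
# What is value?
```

Step-by-step execution trace:
1. Inner try: `raise RuntimeError("failed")` raises RuntimeError.
2. Inner `except RuntimeError` matches → value = 35.
3. bare `raise` re-raises the same RuntimeError.
4. Outer `except RuntimeError` matches → value = 93.
Result: 93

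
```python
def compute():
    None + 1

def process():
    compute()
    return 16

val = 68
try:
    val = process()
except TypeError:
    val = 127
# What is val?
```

Step-by-step execution trace:
1. val starts at 68.
2. try: `process()` calls `compute()`.
3. `compute()` evaluates `None + 1`, which raises TypeError; it propagates through process (uncaught).
4. `return 16` in process is not reached; the assignment to val does not complete.
5. `except TypeError` matches → val = 127.
Result: 127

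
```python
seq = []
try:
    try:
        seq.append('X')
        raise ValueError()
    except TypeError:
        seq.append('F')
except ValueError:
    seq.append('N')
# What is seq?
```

Step-by-step execution trace:
1. Inner try: `seq.append('X')` → seq = ['X'].
2. `raise ValueError()` raises ValueError.
3. Inner `except TypeError` does not match ValueError; exception propagates to outer try.
4. Outer `except ValueError` matches → `seq.append('N')` → seq = ['X', 'N'].
Result: ['X', 'N']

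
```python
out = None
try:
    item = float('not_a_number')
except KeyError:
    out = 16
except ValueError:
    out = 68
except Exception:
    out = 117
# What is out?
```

Step-by-step execution trace:
1. `item = float('not_a_number')` raises ValueError.
2. `except KeyError` does not match ValueError; skipped.
3. `except ValueError` matches → out = 68.
4. Remaining except clauses are skipped.
Result: 68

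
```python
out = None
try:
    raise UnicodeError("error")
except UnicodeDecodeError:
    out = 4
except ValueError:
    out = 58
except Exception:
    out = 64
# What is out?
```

Step-by-step execution trace:
1. `raise UnicodeError(...)` raises UnicodeError.
2. `except UnicodeDecodeError` does not match (UnicodeError is not a subclass of UnicodeDecodeError); skipped.
3. `except ValueError` matches (UnicodeError is a subclass of ValueError) → out = 58.
4. `except Exception` is not reached.
Result: 58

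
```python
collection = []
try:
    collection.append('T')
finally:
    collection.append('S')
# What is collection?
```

Step-by-step execution trace:
1. try: `collection.append('T')` → collection = ['T'].
2. The try body completes without raising.
3. finally always runs: `collection.append('S')` → collection = ['T', 'S'].
Result: ['T', 'S']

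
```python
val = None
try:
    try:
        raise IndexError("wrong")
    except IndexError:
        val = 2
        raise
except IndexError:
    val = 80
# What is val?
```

Step-by-step execution trace:
1. Inner try: `raise IndexError("wrong")` raises IndexError.
2. Inner `except IndexError` matches → val = 2.
3. bare `raise` re-raises the same IndexError.
4. Outer `except IndexError` matches → val = 80.
Result: 80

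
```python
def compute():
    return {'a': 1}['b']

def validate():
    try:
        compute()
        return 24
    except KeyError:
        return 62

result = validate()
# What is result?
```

Step-by-step execution trace:
1. `validate()` calls `compute()`.
2. `compute()` evaluates `{'a': 1}['b']`, which raises KeyError; it propagates to the caller.
3. `return 24` is not reached.
4. `except KeyError` in validate matches → returns 62.
5. result = 62.
Result: 62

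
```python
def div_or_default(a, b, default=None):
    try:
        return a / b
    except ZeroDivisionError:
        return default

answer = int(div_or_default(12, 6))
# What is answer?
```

Step-by-step execution trace:
1. `div_or_default(12, 6)` enters try: `return 12 / 6` → returns 2.0. No exception raised.
2. `except ZeroDivisionError` is skipped.
3. `int(2.0)` → 2 → answer = 2.
Result: 2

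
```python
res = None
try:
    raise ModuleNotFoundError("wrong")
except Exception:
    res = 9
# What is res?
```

Step-by-step execution trace:
1. `raise ModuleNotFoundError(...)` raises ModuleNotFoundError.
2. `except Exception` matches (ModuleNotFoundError is a subclass of Exception) → res = 9.
Result: 9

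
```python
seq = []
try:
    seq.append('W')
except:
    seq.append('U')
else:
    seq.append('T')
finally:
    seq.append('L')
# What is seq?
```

Step-by-step execution trace:
1. try: `seq.append('W')` → seq = ['W']. No exception raised.
2. `except` is skipped.
3. `else` runs: `seq.append('T')` → seq = ['W', 'T'].
4. `finally` always runs: `seq.append('L')` → seq = ['W', 'T', 'L'].
Result: ['W', 'T', 'L']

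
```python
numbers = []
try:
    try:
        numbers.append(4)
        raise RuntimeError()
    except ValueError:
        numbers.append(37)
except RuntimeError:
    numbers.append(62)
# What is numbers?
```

Step-by-step execution trace:
1. Inner try: `numbers.append(4)` → numbers = [4].
2. `raise RuntimeError()` raises RuntimeError.
3. Inner `except ValueError` does not match RuntimeError; exception propagates to outer try.
4. Outer `except RuntimeError` matches → `numbers.append(62)` → numbers = [4, 62].
Result: [4, 62]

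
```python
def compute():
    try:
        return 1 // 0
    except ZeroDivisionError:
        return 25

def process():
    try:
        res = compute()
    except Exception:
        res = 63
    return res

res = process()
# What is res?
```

Step-by-step execution trace:
1. `process()` calls `compute()`.
2. In compute: `1 // 0` raises ZeroDivisionError; `except ZeroDivisionError` catches it → returns 25.
3. In process: `res = compute()` → res = 25. No exception reaches process.
4. `except Exception` is skipped; process returns 25.
5. res = 25.
Result: 25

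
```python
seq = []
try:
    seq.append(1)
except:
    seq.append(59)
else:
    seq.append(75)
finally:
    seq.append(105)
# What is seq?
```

Step-by-step execution trace:
1. try: `seq.append(1)` → seq = [1]. No exception raised.
2. `except` is skipped.
3. `else` runs: `seq.append(75)` → seq = [1, 75].
4. `finally` always runs: `seq.append(105)` → seq = [1, 75, 105].
Result: [1, 75, 105]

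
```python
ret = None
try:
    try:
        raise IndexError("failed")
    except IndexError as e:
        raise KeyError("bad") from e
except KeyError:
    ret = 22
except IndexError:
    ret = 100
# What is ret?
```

Step-by-step execution trace:
1. Inner try raises IndexError; inner `except IndexError as e` catches it.
2. `raise KeyError(...) from e` raises KeyError (IndexError is attached as __cause__, but only KeyError is active).
3. Outer `except KeyError` matches → ret = 22.
4. `except IndexError` is not reached.
Result: 22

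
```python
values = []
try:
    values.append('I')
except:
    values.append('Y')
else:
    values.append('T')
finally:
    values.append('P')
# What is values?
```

Step-by-step execution trace:
1. try: `values.append('I')` → values = ['I']. No exception raised.
2. `except` is skipped.
3. `else` runs: `values.append('T')` → values = ['I', 'T'].
4. `finally` always runs: `values.append('P')` → values = ['I', 'T', 'P'].
Result: ['I', 'T', 'P']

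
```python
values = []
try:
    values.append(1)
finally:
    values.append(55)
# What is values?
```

Step-by-step execution trace:
1. try: `values.append(1)` → values = [1].
2. The try body completes without raising.
3. finally always runs: `values.append(55)` → values = [1, 55].
Result: [1, 55]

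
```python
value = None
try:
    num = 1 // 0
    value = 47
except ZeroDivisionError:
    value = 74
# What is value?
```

Step-by-step execution trace:
1. `num = 1 // 0` raises ZeroDivisionError.
2. `value = 47` is not reached.
3. `except ZeroDivisionError` matches → value = 74.
Result: 74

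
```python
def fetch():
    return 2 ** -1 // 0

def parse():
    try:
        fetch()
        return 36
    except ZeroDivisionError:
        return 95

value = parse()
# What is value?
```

Step-by-step execution trace:
1. `parse()` calls `fetch()`.
2. `fetch()` evaluates `2 ** -1 // 0`, which raises ZeroDivisionError; it propagates to the caller.
3. `return 36` is not reached.
4. `except ZeroDivisionError` in parse matches → returns 95.
5. value = 95.
Result: 95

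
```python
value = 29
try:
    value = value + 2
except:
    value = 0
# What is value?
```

Step-by-step execution trace:
1. value starts at 29.
2. try: `value = value + 2` → value = 31. No exception raised.
3. `except` is skipped.
Result: 31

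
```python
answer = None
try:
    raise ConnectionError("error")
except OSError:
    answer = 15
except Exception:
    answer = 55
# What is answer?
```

Step-by-step execution trace:
1. `raise ConnectionError(...)` raises ConnectionError.
2. `except OSError` matches (ConnectionError is a subclass of OSError) → answer = 15.
3. `except Exception` is not reached.
Result: 15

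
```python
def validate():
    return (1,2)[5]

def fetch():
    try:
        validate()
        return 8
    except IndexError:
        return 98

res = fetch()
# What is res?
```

Step-by-step execution trace:
1. `fetch()` calls `validate()`.
2. `validate()` evaluates `(1,2)[5]`, which raises IndexError; it propagates to the caller.
3. `return 8` is not reached.
4. `except IndexError` in fetch matches → returns 98.
5. res = 98.
Result: 98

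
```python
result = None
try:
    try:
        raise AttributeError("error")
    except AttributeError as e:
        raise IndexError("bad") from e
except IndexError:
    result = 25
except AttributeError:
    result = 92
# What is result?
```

Step-by-step execution trace:
1. Inner try raises AttributeError; inner `except AttributeError as e` catches it.
2. `raise IndexError(...) from e` raises IndexError (AttributeError is attached as __cause__, but only IndexError is active).
3. Outer `except IndexError` matches → result = 25.
4. `except AttributeError` is not reached.
Result: 25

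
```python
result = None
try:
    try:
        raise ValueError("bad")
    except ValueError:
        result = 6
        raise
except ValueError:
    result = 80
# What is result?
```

Step-by-step execution trace:
1. Inner try: `raise ValueError("bad")` raises ValueError.
2. Inner `except ValueError` matches → result = 6.
3. bare `raise` re-raises the same ValueError.
4. Outer `except ValueError` matches → result = 80.
Result: 80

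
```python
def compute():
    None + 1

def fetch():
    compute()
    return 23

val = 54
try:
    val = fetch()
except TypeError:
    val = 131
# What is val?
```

Step-by-step execution trace:
1. val starts at 54.
2. try: `fetch()` calls `compute()`.
3. `compute()` evaluates `None + 1`, which raises TypeError; it propagates through fetch (uncaught).
4. `return 23` in fetch is not reached; the assignment to val does not complete.
5. `except TypeError` matches → val = 131.
Result: 131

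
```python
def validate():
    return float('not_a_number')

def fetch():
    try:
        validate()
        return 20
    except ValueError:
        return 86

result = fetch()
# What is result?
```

Step-by-step execution trace:
1. `fetch()` calls `validate()`.
2. `validate()` evaluates `float('not_a_number')`, which raises ValueError; it propagates to the caller.
3. `return 20` is not reached.
4. `except ValueError` in fetch matches → returns 86.
5. result = 86.
Result: 86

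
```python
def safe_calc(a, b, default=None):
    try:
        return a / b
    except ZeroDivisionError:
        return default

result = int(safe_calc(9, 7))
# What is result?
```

Step-by-step execution trace:
1. `safe_calc(9, 7)` enters try: `return 9 / 7` → returns 1.2857142857142858. No exception raised.
2. `except ZeroDivisionError` is skipped.
3. `int(1.2857142857142858)` → 1 → result = 1.
Result: 1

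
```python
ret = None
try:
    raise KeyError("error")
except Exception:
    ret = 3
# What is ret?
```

Step-by-step execution trace:
1. `raise KeyError(...)` raises KeyError.
2. `except Exception` matches (KeyError is a subclass of Exception) → ret = 3.
Result: 3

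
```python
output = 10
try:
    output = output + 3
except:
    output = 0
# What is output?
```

Step-by-step execution trace:
1. output starts at 10.
2. try: `output = output + 3` → output = 13. No exception raised.
3. `except` is skipped.
Result: 13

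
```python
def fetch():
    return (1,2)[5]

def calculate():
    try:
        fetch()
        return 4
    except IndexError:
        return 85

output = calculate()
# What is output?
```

Step-by-step execution trace:
1. `calculate()` calls `fetch()`.
2. `fetch()` evaluates `(1,2)[5]`, which raises IndexError; it propagates to the caller.
3. `return 4` is not reached.
4. `except IndexError` in calculate matches → returns 85.
5. output = 85.
Result: 85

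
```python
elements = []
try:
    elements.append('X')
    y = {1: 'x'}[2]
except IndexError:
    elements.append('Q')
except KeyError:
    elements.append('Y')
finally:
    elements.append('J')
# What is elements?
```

Step-by-step execution trace:
1. try: `elements.append('X')` → elements = ['X'].
2. `y = {1: 'x'}[2]` raises KeyError.
3. `except IndexError` does not match KeyError; skipped.
4. `except KeyError` matches → `elements.append('Y')` → elements = ['X', 'Y'].
5. finally always runs: `elements.append('J')` → elements = ['X', 'Y', 'J'].
Result: ['X', 'Y', 'J']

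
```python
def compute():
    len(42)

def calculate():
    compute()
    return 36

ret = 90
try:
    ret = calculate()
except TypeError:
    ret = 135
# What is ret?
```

Step-by-step execution trace:
1. ret starts at 90.
2. try: `calculate()` calls `compute()`.
3. `compute()` evaluates `len(42)`, which raises TypeError; it propagates through calculate (uncaught).
4. `return 36` in calculate is not reached; the assignment to ret does not complete.
5. `except TypeError` matches → ret = 135.
Result: 135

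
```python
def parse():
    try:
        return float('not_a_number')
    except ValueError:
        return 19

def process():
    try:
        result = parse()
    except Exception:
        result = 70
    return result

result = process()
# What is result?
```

Step-by-step execution trace:
1. `process()` calls `parse()`.
2. In parse: `float('not_a_number')` raises ValueError; `except ValueError` catches it → returns 19.
3. In process: `result = parse()` → result = 19. No exception reaches process.
4. `except Exception` is skipped; process returns 19.
5. result = 19.
Result: 19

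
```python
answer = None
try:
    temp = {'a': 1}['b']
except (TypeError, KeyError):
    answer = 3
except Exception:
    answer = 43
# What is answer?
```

Step-by-step execution trace:
1. `temp = {'a': 1}['b']` raises KeyError.
2. `except (TypeError, KeyError)` matches (KeyError is in the tuple) → answer = 3.
3. `except Exception` is not reached.
Result: 3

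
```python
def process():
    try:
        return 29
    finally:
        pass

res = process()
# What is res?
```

Step-by-step execution trace:
1. `process()` enters try: `return 29` sets pending return value 29.
2. Before returning, `finally: pass` runs (no effect).
3. process() returns 29 → res = 29.
Result: 29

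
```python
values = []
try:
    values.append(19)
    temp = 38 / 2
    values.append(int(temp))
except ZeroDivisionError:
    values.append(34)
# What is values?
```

Step-by-step execution trace:
1. try: `values.append(19)` → values = [19].
2. `temp = 38 / 2` → temp = 19.0. No exception raised.
3. `values.append(int(temp))` → values = [19, 19].
4. `except ZeroDivisionError` is skipped (no exception was raised).
Result: [19, 19]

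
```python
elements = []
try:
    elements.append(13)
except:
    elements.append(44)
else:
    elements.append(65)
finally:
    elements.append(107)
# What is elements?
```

Step-by-step execution trace:
1. try: `elements.append(13)` → elements = [13]. No exception raised.
2. `except` is skipped.
3. `else` runs: `elements.append(65)` → elements = [13, 65].
4. `finally` always runs: `elements.append(107)` → elements = [13, 65, 107].
Result: [13, 65, 107]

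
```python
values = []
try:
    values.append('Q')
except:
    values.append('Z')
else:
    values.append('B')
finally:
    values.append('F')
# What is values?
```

Step-by-step execution trace:
1. try: `values.append('Q')` → values = ['Q']. No exception raised.
2. `except` is skipped.
3. `else` runs: `values.append('B')` → values = ['Q', 'B'].
4. `finally` always runs: `values.append('F')` → values = ['Q', 'B', 'F'].
Result: ['Q', 'B', 'F']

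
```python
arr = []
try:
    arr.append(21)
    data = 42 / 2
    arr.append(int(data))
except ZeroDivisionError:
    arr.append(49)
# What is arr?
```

Step-by-step execution trace:
1. try: `arr.append(21)` → arr = [21].
2. `data = 42 / 2` → data = 21.0. No exception raised.
3. `arr.append(int(data))` → arr = [21, 21].
4. `except ZeroDivisionError` is skipped (no exception was raised).
Result: [21, 21]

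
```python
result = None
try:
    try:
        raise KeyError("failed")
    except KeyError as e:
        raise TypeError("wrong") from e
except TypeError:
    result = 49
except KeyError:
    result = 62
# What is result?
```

Step-by-step execution trace:
1. Inner try raises KeyError; inner `except KeyError as e` catches it.
2. `raise TypeError(...) from e` raises TypeError (KeyError is attached as __cause__, but only TypeError is active).
3. Outer `except TypeError` matches → result = 49.
4. `except KeyError` is not reached.
Result: 49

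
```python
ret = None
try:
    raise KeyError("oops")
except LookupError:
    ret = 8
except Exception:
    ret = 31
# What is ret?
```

Step-by-step execution trace:
1. `raise KeyError(...)` raises KeyError.
2. `except LookupError` matches (KeyError is a subclass of LookupError) → ret = 8.
3. `except Exception` is not reached.
Result: 8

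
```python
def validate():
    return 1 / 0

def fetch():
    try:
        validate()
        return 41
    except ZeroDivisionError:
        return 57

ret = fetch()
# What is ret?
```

Step-by-step execution trace:
1. `fetch()` calls `validate()`.
2. `validate()` evaluates `1 / 0`, which raises ZeroDivisionError; it propagates to the caller.
3. `return 41` is not reached.
4. `except ZeroDivisionError` in fetch matches → returns 57.
5. ret = 57.
Result: 57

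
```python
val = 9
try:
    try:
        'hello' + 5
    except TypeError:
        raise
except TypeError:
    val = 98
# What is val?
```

Step-by-step execution trace:
1. Inner try: `'hello' + 5` raises TypeError.
2. Inner `except TypeError` matches; bare `raise` re-raises the same TypeError.
3. Outer `except TypeError` matches → val = 98.
Result: 98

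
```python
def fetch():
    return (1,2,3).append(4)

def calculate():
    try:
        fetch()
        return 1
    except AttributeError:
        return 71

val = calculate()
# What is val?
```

Step-by-step execution trace:
1. `calculate()` calls `fetch()`.
2. `fetch()` evaluates `(1,2,3).append(4)`, which raises AttributeError; it propagates to the caller.
3. `return 1` is not reached.
4. `except AttributeError` in calculate matches → returns 71.
5. val = 71.
Result: 71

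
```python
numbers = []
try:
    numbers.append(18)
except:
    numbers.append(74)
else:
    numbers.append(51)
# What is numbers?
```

Step-by-step execution trace:
1. try: `numbers.append(18)` → numbers = [18]. No exception raised.
2. `except` is skipped.
3. `else` runs (try completed without exception): `numbers.append(51)` → numbers = [18, 51].
Result: [18, 51]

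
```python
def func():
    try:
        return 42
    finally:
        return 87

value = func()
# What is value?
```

Step-by-step execution trace:
1. `func()` enters try: `return 42` sets pending return value 42.
2. Before returning, `finally: return 87` runs and overrides the pending return.
3. func() returns 87 → value = 87.
Result: 87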